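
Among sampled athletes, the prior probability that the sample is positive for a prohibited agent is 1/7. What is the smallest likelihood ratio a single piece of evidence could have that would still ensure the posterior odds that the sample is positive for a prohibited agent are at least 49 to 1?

Prior odds = (1/7)/(6/7) = 1/6.
Target odds = 49.
Required Bayes factor = 49 ÷ (1/6) = 294.

294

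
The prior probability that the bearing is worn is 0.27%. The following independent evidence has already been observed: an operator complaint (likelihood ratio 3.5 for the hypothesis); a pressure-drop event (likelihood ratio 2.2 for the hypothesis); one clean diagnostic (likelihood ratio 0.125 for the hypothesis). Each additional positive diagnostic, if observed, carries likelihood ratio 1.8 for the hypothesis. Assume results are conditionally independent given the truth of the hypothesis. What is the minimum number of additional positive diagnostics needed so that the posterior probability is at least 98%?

17

Prior odds = 0.0027/0.9973 = 27/9973.
Combined Bayes factor of the evidence already in hand = 3.5 × 2.2 × 0.125 = 0.9625.
Odds after that evidence = (27/9973) × 0.9625 = 2079/797840.
Target odds = 0.98/0.02 = 49.
Need 1.8ⁿ ≥ 49 ÷ (2079/797840) = 5584880/297.
1.8¹⁶ ≈12144 falls short of 5584880/297 but 1.8¹⁷ ≈21859.1 reaches it, so n = 17.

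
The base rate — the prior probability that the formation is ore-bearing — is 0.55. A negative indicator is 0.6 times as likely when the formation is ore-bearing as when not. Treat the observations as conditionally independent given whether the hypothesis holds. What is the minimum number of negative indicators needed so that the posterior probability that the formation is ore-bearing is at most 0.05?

7

Prior odds = 0.55/0.45 = 11/9.
Likelihood ratio per negative indicator = 0.6.
Target posterior odds = 0.05/0.95 = 1/19.
Need (11/9) × 0.6ⁿ ≤ 1/19, i.e. 0.6ⁿ ≤ 9/209.
0.6⁶ = 729/15625 is still above 9/209 but 0.6⁷ = 2187/78125 is at or below it, so n = 7.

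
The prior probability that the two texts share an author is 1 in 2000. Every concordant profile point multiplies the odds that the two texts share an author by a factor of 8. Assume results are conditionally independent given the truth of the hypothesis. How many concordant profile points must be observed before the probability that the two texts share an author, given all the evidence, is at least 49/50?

Prior odds: 0.0005 ÷ 0.9995 = 1/1999.
Likelihood ratio per concordant profile point = 8.
Target posterior odds = 0.98/0.02 = 49.
Require 8ⁿ ≥ 49 ÷ (1/1999) = 97951.
8⁵ = 32768 falls short of 97951 but 8⁶ = 262144 reaches it, so n = 6.

6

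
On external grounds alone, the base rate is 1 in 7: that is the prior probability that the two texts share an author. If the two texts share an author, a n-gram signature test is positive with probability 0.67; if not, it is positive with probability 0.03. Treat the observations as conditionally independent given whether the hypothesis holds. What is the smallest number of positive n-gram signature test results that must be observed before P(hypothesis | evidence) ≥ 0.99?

3

Prior odds: (1/7) ÷ (6/7) = 1/6.
Likelihood ratio of a positive = 0.67/0.03 = 67/3.
Target posterior odds = 0.99/0.01 = 99.
Need (1/6) × (67/3)ⁿ ≥ 99, i.e. (67/3)ⁿ ≥ 594.
(67/3)² = 4489/9 falls short of 594 but (67/3)³ = 300763/27 reaches it, so n = 3.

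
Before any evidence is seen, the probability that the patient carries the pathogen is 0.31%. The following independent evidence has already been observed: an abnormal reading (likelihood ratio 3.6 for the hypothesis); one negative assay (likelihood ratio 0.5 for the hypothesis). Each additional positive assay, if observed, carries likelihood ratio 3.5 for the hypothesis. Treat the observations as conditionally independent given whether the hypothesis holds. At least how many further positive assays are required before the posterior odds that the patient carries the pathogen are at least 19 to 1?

7

Prior odds = 0.0031/0.9969 = 31/9969.
Combined Bayes factor of the evidence already in hand = 3.6 × 0.5 = 1.8.
Odds after that evidence = (31/9969) × 1.8 = 93/16615.
Target odds = 19.
Need 3.5ⁿ ≥ 19 ÷ (93/16615) = 315685/93.
3.5⁶ = 1838.265625 falls short of 315685/93 but 3.5⁷ = 823543/128 reaches it, so n = 7.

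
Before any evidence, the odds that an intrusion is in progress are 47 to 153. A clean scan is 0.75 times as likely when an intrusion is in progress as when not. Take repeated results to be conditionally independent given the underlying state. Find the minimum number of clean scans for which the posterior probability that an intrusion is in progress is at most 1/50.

Prior odds = 47/153.
Likelihood ratio per clean scan = 0.75.
Target posterior odds = 0.02/0.98 = 1/49.
Need (47/153) × 0.75ⁿ ≤ 1/49, i.e. 0.75ⁿ ≤ 153/2303.
0.75⁹ = 19683/262144 is still above 153/2303 but 0.75¹⁰ = 59049/1048576 is at or below it, so n = 10.

10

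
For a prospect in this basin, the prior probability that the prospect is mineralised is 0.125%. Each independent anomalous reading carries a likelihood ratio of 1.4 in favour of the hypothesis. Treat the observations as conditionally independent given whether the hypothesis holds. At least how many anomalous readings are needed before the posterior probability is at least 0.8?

Prior odds: 0.00125 ÷ 0.99875 = 1/799.
Likelihood ratio per anomalous reading = 1.4.
Target posterior odds = 0.8/0.2 = 4.
Require 1.4ⁿ ≥ 4 ÷ (1/799) = 3196.
1.4²³ ≈2295.86 falls short of 3196 but 1.4²⁴ ≈3214.2 reaches it, so n = 24.

24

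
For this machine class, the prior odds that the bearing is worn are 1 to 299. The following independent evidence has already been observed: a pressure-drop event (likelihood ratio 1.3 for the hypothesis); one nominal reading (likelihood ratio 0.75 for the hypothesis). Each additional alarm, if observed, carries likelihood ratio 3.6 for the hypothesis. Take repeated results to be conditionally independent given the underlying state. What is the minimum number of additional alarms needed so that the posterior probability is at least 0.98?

Prior odds = 1/299.
Combined Bayes factor of the evidence already in hand = 1.3 × 0.75 = 0.975.
Odds after that evidence = (1/299) × 0.975 = 3/920.
Target odds = 0.98/0.02 = 49.
Need 3.6ⁿ ≥ 49 ÷ (3/920) = 45080/3.
3.6⁷ = 612220032/78125 falls short of 45080/3 but 3.6⁸ ≈28211.1 reaches it, so n = 8.

8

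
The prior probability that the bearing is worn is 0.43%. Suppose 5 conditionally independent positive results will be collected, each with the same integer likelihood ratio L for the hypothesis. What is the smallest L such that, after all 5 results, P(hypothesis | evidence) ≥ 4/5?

4

Prior odds = 0.0043/0.9957 = 43/9957.
Target odds = 0.8/0.2 = 4.
Need L⁵ ≥ 4 ÷ (43/9957) = 39828/43.
3⁵ = 243 < 39828/43 ≤ 1024 = 4⁵, so L = 4.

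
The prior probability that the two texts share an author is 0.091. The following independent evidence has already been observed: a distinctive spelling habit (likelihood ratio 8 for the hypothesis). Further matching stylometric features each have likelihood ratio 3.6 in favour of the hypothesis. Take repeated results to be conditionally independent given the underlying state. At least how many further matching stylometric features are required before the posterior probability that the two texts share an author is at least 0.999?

6

Prior odds = 0.091/0.909 = 91/909.
Bayes factor of the evidence already in hand = 8.
Odds after that evidence = (91/909) × 8 = 728/909.
Target odds = 0.999/0.001 = 999.
Need 3.6ⁿ ≥ 999 ÷ (728/909) = 908091/728.
3.6⁵ = 604.66176 falls short of 908091/728 but 3.6⁶ = 34012224/15625 reaches it, so n = 6.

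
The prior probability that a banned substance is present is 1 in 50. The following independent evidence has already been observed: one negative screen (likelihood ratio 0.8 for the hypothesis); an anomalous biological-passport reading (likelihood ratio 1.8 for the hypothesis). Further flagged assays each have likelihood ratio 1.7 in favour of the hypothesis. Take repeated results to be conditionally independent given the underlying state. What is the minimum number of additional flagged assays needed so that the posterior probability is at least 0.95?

Prior odds = 0.02/0.98 = 1/49.
Combined Bayes factor of the evidence already in hand = 0.8 × 1.8 = 1.44.
Odds after that evidence = (1/49) × 1.44 = 36/1225.
Target odds = 0.95/0.05 = 19.
Need 1.7ⁿ ≥ 19 ÷ (36/1225) = 23275/36.
1.7¹² ≈582.622 falls short of 23275/36 but 1.7¹³ ≈990.458 reaches it, so n = 13.

13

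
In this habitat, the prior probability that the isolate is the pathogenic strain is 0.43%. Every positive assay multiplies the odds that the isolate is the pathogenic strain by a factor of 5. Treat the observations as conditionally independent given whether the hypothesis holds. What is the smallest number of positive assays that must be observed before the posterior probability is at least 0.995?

7

Prior odds = 0.0043/0.9957 = 43/9957.
Likelihood ratio per positive assay = 5.
Target odds: 0.995 ÷ 0.005 = 199.
Require 5ⁿ ≥ 199 ÷ (43/9957) = 1981443/43.
5⁶ = 15625 falls short of 1981443/43 but 5⁷ = 78125 reaches it, so n = 7.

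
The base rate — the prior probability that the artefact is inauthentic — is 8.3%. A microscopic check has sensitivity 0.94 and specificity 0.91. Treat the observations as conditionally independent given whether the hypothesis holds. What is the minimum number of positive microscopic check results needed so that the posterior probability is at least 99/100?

3

Prior odds: 0.083 ÷ 0.917 = 83/917.
False-positive rate = 1 − 0.91 = 0.09; likelihood ratio of a positive = 0.94/0.09 = 94/9.
Target posterior odds = 0.99/0.01 = 99.
Need (83/917) × (94/9)ⁿ ≥ 99, i.e. (94/9)ⁿ ≥ 90783/83.
(94/9)² = 8836/81 falls short of 90783/83 but (94/9)³ = 830584/729 reaches it, so n = 3.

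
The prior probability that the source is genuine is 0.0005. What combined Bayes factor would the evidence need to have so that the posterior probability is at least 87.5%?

13993

Prior odds = 0.0005/0.9995 = 1/1999.
Target odds = 0.875/0.125 = 7.
Required Bayes factor = 7 ÷ (1/1999) = 13993.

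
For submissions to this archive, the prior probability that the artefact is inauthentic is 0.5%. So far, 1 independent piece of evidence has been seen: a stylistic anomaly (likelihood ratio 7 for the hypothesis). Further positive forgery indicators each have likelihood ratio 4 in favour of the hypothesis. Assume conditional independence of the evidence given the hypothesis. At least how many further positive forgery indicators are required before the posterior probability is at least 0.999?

Prior odds = 0.005/0.995 = 1/199.
Bayes factor of the evidence already in hand = 7.
Odds after that evidence = (1/199) × 7 = 7/199.
Target odds = 0.999/0.001 = 999.
Need 4ⁿ ≥ 999 ÷ (7/199) = 198801/7.
4⁷ = 16384 falls short of 198801/7 but 4⁸ = 65536 reaches it, so n = 8.

8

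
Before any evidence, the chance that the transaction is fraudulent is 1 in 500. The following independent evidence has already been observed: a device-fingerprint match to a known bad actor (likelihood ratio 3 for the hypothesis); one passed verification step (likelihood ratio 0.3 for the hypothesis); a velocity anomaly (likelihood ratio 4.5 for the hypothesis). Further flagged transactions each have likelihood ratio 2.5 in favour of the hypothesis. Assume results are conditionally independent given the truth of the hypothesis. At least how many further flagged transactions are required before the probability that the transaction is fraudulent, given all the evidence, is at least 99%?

11

Prior odds = 0.002/0.998 = 1/499.
Combined Bayes factor of the evidence already in hand = 3 × 0.3 × 4.5 = 4.05.
Odds after that evidence = (1/499) × 4.05 = 81/9980.
Target odds = 0.99/0.01 = 99.
Need 2.5ⁿ ≥ 99 ÷ (81/9980) = 109780/9.
2.5¹⁰ = 9765625/1024 falls short of 109780/9 but 2.5¹¹ = 48828125/2048 reaches it, so n = 11.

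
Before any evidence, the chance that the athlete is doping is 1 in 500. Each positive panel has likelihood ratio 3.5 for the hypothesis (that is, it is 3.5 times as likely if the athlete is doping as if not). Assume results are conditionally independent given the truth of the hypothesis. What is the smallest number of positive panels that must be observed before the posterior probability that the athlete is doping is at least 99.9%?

11

Prior odds = 0.002/0.998 = 1/499.
Likelihood ratio per positive panel = 3.5.
Target odds: 0.999 ÷ 0.001 = 999.
Need (1/499) × 3.5ⁿ ≥ 999, i.e. 3.5ⁿ ≥ 498501.
3.5¹⁰ = 282475249/1024 falls short of 498501 but 3.5¹¹ ≈965492 reaches it, so n = 11.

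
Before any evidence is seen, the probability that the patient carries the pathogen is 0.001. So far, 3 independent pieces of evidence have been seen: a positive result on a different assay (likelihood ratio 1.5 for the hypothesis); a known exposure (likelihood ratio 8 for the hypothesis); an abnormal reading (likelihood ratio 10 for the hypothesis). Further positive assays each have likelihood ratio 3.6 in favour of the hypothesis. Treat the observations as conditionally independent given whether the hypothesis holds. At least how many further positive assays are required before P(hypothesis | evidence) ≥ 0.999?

Prior odds = 0.001/0.999 = 1/999.
Combined Bayes factor of the evidence already in hand = 1.5 × 8 × 10 = 120.
Odds after that evidence = (1/999) × 120 = 40/333.
Target odds = 0.999/0.001 = 999.
Need 3.6ⁿ ≥ 999 ÷ (40/333) = 8316.675.
3.6⁷ = 612220032/78125 falls short of 8316.675 but 3.6⁸ ≈28211.1 reaches it, so n = 8.

8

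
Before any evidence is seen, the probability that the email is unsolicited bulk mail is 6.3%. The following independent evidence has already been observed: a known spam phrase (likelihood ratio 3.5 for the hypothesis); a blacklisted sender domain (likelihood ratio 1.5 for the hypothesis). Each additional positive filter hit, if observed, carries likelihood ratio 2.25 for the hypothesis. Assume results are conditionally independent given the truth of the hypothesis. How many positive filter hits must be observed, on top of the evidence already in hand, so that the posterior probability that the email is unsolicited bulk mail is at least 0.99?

7

Prior odds = 0.063/0.937 = 63/937.
Combined Bayes factor of the evidence already in hand = 3.5 × 1.5 = 5.25.
Odds after that evidence = (63/937) × 5.25 = 1323/3748.
Target odds = 0.99/0.01 = 99.
Need 2.25ⁿ ≥ 99 ÷ (1323/3748) = 41228/147.
2.25⁶ = 531441/4096 falls short of 41228/147 but 2.25⁷ = 4782969/16384 reaches it, so n = 7.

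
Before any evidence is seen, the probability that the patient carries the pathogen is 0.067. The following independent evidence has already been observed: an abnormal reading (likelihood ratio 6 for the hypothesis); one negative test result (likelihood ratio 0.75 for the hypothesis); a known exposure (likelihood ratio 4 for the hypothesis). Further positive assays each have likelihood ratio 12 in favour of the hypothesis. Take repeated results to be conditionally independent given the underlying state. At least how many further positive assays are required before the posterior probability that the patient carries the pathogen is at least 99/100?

Prior odds = 0.067/0.933 = 67/933.
Combined Bayes factor of the evidence already in hand = 6 × 0.75 × 4 = 18.
Odds after that evidence = (67/933) × 18 = 402/311.
Target odds = 0.99/0.01 = 99.
Need 12ⁿ ≥ 99 ÷ (402/311) = 10263/134.
12¹ = 12 falls short of 10263/134 but 12² = 144 reaches it, so n = 2.

2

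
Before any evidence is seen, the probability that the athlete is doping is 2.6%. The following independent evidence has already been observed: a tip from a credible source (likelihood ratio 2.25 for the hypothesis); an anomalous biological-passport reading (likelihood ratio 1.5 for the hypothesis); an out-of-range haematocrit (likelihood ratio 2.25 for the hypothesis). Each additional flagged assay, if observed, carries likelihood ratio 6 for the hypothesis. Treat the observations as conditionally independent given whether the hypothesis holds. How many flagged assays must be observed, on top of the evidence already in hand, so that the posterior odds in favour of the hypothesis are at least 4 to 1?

2

Prior odds = 0.026/0.974 = 13/487.
Combined Bayes factor of the evidence already in hand = 2.25 × 1.5 × 2.25 = 7.59375.
Odds after that evidence = (13/487) × 7.59375 = 3159/15584.
Target odds = 4.
Need 6ⁿ ≥ 4 ÷ (3159/15584) = 62336/3159.
6¹ = 6 falls short of 62336/3159 but 6² = 36 reaches it, so n = 2.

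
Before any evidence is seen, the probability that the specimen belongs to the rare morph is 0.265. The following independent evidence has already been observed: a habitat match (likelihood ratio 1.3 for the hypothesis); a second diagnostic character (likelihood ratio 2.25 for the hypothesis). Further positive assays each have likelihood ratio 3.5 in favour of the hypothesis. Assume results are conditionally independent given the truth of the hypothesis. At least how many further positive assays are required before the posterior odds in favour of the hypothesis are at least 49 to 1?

Prior odds = 0.265/0.735 = 53/147.
Combined Bayes factor of the evidence already in hand = 1.3 × 2.25 = 2.925.
Odds after that evidence = (53/147) × 2.925 = 2067/1960.
Target odds = 49.
Need 3.5ⁿ ≥ 49 ÷ (2067/1960) = 96040/2067.
3.5³ = 42.875 falls short of 96040/2067 but 3.5⁴ = 150.0625 reaches it, so n = 4.

4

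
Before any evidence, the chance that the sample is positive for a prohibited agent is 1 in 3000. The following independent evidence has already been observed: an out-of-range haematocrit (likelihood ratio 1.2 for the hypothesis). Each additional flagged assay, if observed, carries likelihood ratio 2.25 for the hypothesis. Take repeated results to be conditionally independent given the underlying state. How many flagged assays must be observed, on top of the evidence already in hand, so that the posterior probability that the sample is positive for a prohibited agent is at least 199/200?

17

Prior odds = (1/3000)/(2999/3000) = 1/2999.
Bayes factor of the evidence already in hand = 1.2.
Odds after that evidence = (1/2999) × 1.2 = 6/14995.
Target odds = 0.995/0.005 = 199.
Need 2.25ⁿ ≥ 199 ÷ (6/14995) = 2984005/6.
2.25¹⁶ ≈431440 falls short of 2984005/6 but 2.25¹⁷ ≈970740 reaches it, so n = 17.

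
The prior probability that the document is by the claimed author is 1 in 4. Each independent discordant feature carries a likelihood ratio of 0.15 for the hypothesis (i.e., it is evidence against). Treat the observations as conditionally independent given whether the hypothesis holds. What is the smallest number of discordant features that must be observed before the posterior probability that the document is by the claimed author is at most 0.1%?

4

Prior odds = 0.25/0.75 = 1/3.
Likelihood ratio per discordant feature = 0.15.
Target odds: 0.001 ÷ 0.999 = 1/999.
Need (1/3) × 0.15ⁿ ≤ 1/999, i.e. 0.15ⁿ ≤ 1/333.
0.15³ = 0.003375 is still above 1/333 but 0.15⁴ = 81/160000 is at or below it, so n = 4.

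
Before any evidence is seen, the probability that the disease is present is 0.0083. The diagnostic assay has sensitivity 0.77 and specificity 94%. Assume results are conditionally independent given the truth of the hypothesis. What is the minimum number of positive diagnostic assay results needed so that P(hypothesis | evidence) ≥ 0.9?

Prior odds = 0.0083/0.9917 = 83/9917.
False-positive rate = 1 − 0.94 = 0.06; likelihood ratio of a positive = 0.77/0.06 = 77/6.
Target odds: 0.9 ÷ 0.1 = 9.
Need (83/9917) × (77/6)ⁿ ≥ 9, i.e. (77/6)ⁿ ≥ 89253/83.
(77/6)² = 5929/36 falls short of 89253/83 but (77/6)³ = 456533/216 reaches it, so n = 3.

3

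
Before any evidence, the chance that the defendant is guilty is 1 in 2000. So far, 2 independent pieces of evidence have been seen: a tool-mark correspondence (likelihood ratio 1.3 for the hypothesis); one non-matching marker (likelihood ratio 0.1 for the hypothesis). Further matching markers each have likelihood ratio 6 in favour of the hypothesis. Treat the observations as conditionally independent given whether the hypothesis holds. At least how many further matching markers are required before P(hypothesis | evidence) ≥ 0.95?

8

Prior odds = 0.0005/0.9995 = 1/1999.
Combined Bayes factor of the evidence already in hand = 1.3 × 0.1 = 0.13.
Odds after that evidence = (1/1999) × 0.13 = 13/199900.
Target odds = 0.95/0.05 = 19.
Need 6ⁿ ≥ 19 ÷ (13/199900) = 3798100/13.
6⁷ = 279936 falls short of 3798100/13 but 6⁸ = 1679616 reaches it, so n = 8.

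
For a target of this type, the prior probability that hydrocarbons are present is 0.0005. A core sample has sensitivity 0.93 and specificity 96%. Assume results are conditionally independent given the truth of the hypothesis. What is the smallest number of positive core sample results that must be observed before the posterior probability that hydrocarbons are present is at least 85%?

Prior odds = 0.0005/0.9995 = 1/1999.
False-positive rate = 1 − 0.96 = 0.04; likelihood ratio of a positive = 0.93/0.04 = 23.25.
Target posterior odds = 0.85/0.15 = 17/3.
Need (1/1999) × 23.25ⁿ ≥ 17/3, i.e. 23.25ⁿ ≥ 33983/3.
23.25² = 540.5625 falls short of 33983/3 but 23.25³ = 804357/64 reaches it, so n = 3.

3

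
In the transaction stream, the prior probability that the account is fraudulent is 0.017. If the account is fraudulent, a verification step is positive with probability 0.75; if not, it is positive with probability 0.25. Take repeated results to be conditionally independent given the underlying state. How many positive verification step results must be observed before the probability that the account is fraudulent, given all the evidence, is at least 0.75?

Prior odds: 0.017 ÷ 0.983 = 17/983.
Likelihood ratio of a positive = 0.75/0.25 = 3.
Target posterior odds = 0.75/0.25 = 3.
Need (17/983) × 3ⁿ ≥ 3, i.e. 3ⁿ ≥ 2949/17.
3⁴ = 81 falls short of 2949/17 but 3⁵ = 243 reaches it, so n = 5.

5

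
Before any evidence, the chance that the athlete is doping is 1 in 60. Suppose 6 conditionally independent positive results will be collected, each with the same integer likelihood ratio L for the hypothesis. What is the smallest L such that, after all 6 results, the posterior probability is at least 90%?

Prior odds = (1/60)/(59/60) = 1/59.
Target odds = 0.9/0.1 = 9.
Need L⁶ ≥ 9 ÷ (1/59) = 531.
2⁶ = 64 < 531 ≤ 729 = 3⁶, so L = 3.

3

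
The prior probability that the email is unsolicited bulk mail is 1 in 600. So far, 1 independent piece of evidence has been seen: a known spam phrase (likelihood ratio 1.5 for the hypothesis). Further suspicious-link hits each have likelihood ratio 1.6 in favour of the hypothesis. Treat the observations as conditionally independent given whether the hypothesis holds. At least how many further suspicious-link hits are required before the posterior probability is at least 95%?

Prior odds = (1/600)/(599/600) = 1/599.
Bayes factor of the evidence already in hand = 1.5.
Odds after that evidence = (1/599) × 1.5 = 3/1198.
Target odds = 0.95/0.05 = 19.
Need 1.6ⁿ ≥ 19 ÷ (3/1198) = 22762/3.
1.6¹⁹ ≈7555.79 falls short of 22762/3 but 1.6²⁰ ≈12089.3 reaches it, so n = 20.

20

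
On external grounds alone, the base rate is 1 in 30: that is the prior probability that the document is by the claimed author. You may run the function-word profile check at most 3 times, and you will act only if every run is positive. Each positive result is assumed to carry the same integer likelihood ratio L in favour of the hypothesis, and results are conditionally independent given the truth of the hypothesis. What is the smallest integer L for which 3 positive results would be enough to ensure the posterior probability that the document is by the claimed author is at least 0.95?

9

Prior odds = (1/30)/(29/30) = 1/29.
Target odds = 0.95/0.05 = 19.
Need L³ ≥ 19 ÷ (1/29) = 551.
8³ = 512 < 551 ≤ 729 = 9³, so L = 9.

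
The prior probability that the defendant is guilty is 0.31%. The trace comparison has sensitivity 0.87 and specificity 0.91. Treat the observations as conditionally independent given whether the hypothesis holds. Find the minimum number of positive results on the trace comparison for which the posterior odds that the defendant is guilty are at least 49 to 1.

Prior odds: 0.0031 ÷ 0.9969 = 31/9969.
False-positive rate = 1 − 0.91 = 0.09; likelihood ratio of a positive = 0.87/0.09 = 29/3.
Target odds = 49.
Require (29/3)ⁿ ≥ 49 ÷ (31/9969) = 488481/31.
(29/3)⁴ = 707281/81 falls short of 488481/31 but (29/3)⁵ = 20511149/243 reaches it, so n = 5.

5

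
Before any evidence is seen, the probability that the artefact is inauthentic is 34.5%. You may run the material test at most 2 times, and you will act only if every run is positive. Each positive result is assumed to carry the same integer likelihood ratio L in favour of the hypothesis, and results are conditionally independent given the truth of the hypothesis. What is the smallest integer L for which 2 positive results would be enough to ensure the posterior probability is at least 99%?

Prior odds = 0.345/0.655 = 69/131.
Target odds = 0.99/0.01 = 99.
Need L² ≥ 99 ÷ (69/131) = 4323/23.
13² = 169 < 4323/23 ≤ 196 = 14², so L = 14.

14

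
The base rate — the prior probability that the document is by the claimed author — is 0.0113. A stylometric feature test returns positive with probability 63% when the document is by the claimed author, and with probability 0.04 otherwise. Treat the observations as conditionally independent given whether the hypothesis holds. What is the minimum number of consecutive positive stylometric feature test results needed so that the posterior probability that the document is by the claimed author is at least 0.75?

3

Prior odds = 0.0113/0.9887 = 113/9887.
Likelihood ratio of a positive result = 0.63/0.04 = 15.75.
Target posterior odds = 0.75/0.25 = 3.
Require 15.75ⁿ ≥ 3 ÷ (113/9887) = 29661/113.
15.75² = 248.0625 falls short of 29661/113 but 15.75³ = 3906.984375 reaches it, so n = 3.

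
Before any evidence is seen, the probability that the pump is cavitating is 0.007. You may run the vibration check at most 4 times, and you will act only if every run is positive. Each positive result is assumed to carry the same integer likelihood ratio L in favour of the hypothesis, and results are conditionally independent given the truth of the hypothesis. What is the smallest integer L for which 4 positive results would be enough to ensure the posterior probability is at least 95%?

8

Prior odds = 0.007/0.993 = 7/993.
Target odds = 0.95/0.05 = 19.
Need L⁴ ≥ 19 ÷ (7/993) = 18867/7.
7⁴ = 2401 < 18867/7 ≤ 4096 = 8⁴, so L = 8.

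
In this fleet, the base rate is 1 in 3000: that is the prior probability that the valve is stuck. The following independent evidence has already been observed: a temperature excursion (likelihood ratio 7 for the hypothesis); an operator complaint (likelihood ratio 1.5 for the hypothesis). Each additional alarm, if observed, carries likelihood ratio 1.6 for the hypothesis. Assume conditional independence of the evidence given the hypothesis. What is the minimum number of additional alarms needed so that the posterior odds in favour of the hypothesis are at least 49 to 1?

21

Prior odds = (1/3000)/(2999/3000) = 1/2999.
Combined Bayes factor of the evidence already in hand = 7 × 1.5 = 10.5.
Odds after that evidence = (1/2999) × 10.5 = 21/5998.
Target odds = 49.
Need 1.6ⁿ ≥ 49 ÷ (21/5998) = 41986/3.
1.6²⁰ ≈12089.3 falls short of 41986/3 but 1.6²¹ ≈19342.8 reaches it, so n = 21.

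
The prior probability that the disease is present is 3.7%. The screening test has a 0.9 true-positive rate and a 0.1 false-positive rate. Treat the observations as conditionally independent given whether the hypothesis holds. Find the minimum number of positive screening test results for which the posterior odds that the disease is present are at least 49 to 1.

Prior odds: 0.037 ÷ 0.963 = 37/963.
Likelihood ratio of a positive result = 0.9/0.1 = 9.
Target odds = 49.
Need (37/963) × 9ⁿ ≥ 49, i.e. 9ⁿ ≥ 47187/37.
9³ = 729 falls short of 47187/37 but 9⁴ = 6561 reaches it, so n = 4.

4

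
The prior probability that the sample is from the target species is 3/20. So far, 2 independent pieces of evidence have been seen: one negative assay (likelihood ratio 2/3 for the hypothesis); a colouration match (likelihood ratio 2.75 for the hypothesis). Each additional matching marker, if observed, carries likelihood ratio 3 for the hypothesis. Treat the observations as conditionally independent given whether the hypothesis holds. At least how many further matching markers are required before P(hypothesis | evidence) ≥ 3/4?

Prior odds = 0.15/0.85 = 3/17.
Combined Bayes factor of the evidence already in hand = (2/3) × 2.75 = 11/6.
Odds after that evidence = (3/17) × 11/6 = 11/34.
Target odds = 0.75/0.25 = 3.
Need 3ⁿ ≥ 3 ÷ (11/34) = 102/11.
3² = 9 falls short of 102/11 but 3³ = 27 reaches it, so n = 3.

3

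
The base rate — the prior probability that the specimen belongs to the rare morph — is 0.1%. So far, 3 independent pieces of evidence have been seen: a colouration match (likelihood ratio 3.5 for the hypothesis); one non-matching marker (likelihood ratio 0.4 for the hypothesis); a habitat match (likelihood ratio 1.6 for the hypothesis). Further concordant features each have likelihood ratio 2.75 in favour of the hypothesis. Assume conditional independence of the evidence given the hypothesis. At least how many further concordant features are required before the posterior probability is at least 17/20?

8

Prior odds = 0.001/0.999 = 1/999.
Combined Bayes factor of the evidence already in hand = 3.5 × 0.4 × 1.6 = 2.24.
Odds after that evidence = (1/999) × 2.24 = 56/24975.
Target odds = 0.85/0.15 = 17/3.
Need 2.75ⁿ ≥ 17/3 ÷ (56/24975) = 141525/56.
2.75⁷ = 19487171/16384 falls short of 141525/56 but 2.75⁸ = 214358881/65536 reaches it, so n = 8.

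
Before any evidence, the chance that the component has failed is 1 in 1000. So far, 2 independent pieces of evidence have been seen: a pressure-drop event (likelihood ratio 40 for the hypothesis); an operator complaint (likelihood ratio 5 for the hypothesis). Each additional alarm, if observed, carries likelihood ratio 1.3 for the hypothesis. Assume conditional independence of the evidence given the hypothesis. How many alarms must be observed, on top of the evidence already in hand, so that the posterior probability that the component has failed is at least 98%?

Prior odds = 0.001/0.999 = 1/999.
Combined Bayes factor of the evidence already in hand = 40 × 5 = 200.
Odds after that evidence = (1/999) × 200 = 200/999.
Target odds = 0.98/0.02 = 49.
Need 1.3ⁿ ≥ 49 ÷ (200/999) = 244.755.
1.3²⁰ ≈190.05 falls short of 244.755 but 1.3²¹ ≈247.065 reaches it, so n = 21.

21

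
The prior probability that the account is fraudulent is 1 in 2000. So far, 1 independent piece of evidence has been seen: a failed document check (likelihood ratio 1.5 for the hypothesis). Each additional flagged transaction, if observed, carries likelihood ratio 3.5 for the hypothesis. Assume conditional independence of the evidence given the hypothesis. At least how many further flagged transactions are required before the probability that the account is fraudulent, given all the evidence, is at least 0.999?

12

Prior odds = 0.0005/0.9995 = 1/1999.
Bayes factor of the evidence already in hand = 1.5.
Odds after that evidence = (1/1999) × 1.5 = 3/3998.
Target odds = 0.999/0.001 = 999.
Need 3.5ⁿ ≥ 999 ÷ (3/3998) = 1331334.
3.5¹¹ ≈965492 falls short of 1331334 but 3.5¹² ≈3.37922e+06 reaches it, so n = 12.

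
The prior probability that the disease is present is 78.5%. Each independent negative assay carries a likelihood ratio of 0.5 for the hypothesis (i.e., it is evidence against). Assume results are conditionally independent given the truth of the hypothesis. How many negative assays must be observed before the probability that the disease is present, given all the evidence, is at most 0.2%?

Prior odds: 0.785 ÷ 0.215 = 157/43.
Likelihood ratio per negative assay = 0.5.
Target odds: 0.002 ÷ 0.998 = 1/499.
Need (157/43) × 0.5ⁿ ≤ 1/499, i.e. 0.5ⁿ ≤ 43/78343.
0.5¹⁰ = 1/1024 is still above 43/78343 but 0.5¹¹ = 1/2048 is at or below it, so n = 11.

11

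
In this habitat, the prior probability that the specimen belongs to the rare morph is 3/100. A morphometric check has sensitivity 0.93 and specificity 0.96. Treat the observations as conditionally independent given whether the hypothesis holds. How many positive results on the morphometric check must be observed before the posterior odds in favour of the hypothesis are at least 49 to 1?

3

Prior odds = 0.03/0.97 = 3/97.
False-positive rate = 1 − 0.96 = 0.04; likelihood ratio of a positive = 0.93/0.04 = 23.25.
Target odds = 49.
Require 23.25ⁿ ≥ 49 ÷ (3/97) = 4753/3.
23.25² = 540.5625 falls short of 4753/3 but 23.25³ = 804357/64 reaches it, so n = 3.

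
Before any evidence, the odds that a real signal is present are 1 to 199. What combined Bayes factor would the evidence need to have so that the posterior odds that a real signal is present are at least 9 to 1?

Prior odds = 1/199.
Target odds = 9.
Required Bayes factor = 9 ÷ (1/199) = 1791.

1791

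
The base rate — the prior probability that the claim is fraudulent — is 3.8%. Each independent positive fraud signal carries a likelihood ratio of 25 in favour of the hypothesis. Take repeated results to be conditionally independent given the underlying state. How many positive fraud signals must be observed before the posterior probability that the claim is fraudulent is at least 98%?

Prior odds: 0.038 ÷ 0.962 = 19/481.
Likelihood ratio per positive fraud signal = 25.
Target posterior odds = 0.98/0.02 = 49.
Need (19/481) × 25ⁿ ≥ 49, i.e. 25ⁿ ≥ 23569/19.
25² = 625 falls short of 23569/19 but 25³ = 15625 reaches it, so n = 3.

3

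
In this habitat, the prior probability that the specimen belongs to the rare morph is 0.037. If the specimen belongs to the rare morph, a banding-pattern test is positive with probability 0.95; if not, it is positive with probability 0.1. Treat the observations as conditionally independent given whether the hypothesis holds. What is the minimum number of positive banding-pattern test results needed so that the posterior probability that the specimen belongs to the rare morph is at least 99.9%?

5

Prior odds = 0.037/0.963 = 37/963.
Likelihood ratio of a positive = 0.95/0.1 = 9.5.
Target posterior odds = 0.999/0.001 = 999.
Require 9.5ⁿ ≥ 999 ÷ (37/963) = 26001.
9.5⁴ = 8145.0625 falls short of 26001 but 9.5⁵ = 77378.09375 reaches it, so n = 5.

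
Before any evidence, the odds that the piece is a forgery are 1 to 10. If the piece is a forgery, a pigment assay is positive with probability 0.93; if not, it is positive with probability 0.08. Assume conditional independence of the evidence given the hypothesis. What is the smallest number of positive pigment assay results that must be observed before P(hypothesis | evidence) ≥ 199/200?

Prior odds = 0.1.
Likelihood ratio of a positive = 0.93/0.08 = 11.625.
Target posterior odds = 0.995/0.005 = 199.
Need 0.1 × 11.625ⁿ ≥ 199, i.e. 11.625ⁿ ≥ 1990.
11.625³ = 804357/512 falls short of 1990 but 11.625⁴ = 74805201/4096 reaches it, so n = 4.

4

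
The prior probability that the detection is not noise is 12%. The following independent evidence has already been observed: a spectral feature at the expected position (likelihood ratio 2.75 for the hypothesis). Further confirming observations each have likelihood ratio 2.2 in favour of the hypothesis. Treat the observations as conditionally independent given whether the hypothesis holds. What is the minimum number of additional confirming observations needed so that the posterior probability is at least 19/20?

Prior odds = 0.12/0.88 = 3/22.
Bayes factor of the evidence already in hand = 2.75.
Odds after that evidence = (3/22) × 2.75 = 0.375.
Target odds = 0.95/0.05 = 19.
Need 2.2ⁿ ≥ 19 ÷ 0.375 = 152/3.
2.2⁴ = 23.4256 falls short of 152/3 but 2.2⁵ = 51.53632 reaches it, so n = 5.

5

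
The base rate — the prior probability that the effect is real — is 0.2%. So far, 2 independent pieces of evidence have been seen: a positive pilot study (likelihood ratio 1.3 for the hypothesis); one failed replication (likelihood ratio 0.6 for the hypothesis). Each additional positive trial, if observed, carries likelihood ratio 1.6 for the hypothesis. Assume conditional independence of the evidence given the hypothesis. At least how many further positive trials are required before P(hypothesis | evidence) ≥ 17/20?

18

Prior odds = 0.002/0.998 = 1/499.
Combined Bayes factor of the evidence already in hand = 1.3 × 0.6 = 0.78.
Odds after that evidence = (1/499) × 0.78 = 39/24950.
Target odds = 0.85/0.15 = 17/3.
Need 1.6ⁿ ≥ 17/3 ÷ (39/24950) = 424150/117.
1.6¹⁷ ≈2951.48 falls short of 424150/117 but 1.6¹⁸ ≈4722.37 reaches it, so n = 18.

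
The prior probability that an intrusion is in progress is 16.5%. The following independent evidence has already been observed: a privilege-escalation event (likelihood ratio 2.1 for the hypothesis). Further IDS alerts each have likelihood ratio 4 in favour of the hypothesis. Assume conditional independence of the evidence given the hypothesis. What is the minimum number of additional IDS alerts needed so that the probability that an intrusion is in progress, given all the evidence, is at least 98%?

4

Prior odds = 0.165/0.835 = 33/167.
Bayes factor of the evidence already in hand = 2.1.
Odds after that evidence = (33/167) × 2.1 = 693/1670.
Target odds = 0.98/0.02 = 49.
Need 4ⁿ ≥ 49 ÷ (693/1670) = 11690/99.
4³ = 64 falls short of 11690/99 but 4⁴ = 256 reaches it, so n = 4.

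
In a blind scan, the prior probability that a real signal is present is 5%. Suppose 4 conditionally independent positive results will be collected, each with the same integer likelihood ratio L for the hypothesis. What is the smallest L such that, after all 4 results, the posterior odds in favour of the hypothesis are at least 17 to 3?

4

Prior odds = 0.05/0.95 = 1/19.
Target odds = 17/3.
Need L⁴ ≥ 17/3 ÷ (1/19) = 323/3.
3⁴ = 81 < 323/3 ≤ 256 = 4⁴, so L = 4.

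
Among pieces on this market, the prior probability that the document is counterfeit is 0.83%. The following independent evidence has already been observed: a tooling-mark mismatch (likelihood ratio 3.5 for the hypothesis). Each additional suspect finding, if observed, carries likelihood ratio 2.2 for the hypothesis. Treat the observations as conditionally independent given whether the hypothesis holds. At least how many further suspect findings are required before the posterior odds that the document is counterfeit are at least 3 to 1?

Prior odds = 0.0083/0.9917 = 83/9917.
Bayes factor of the evidence already in hand = 3.5.
Odds after that evidence = (83/9917) × 3.5 = 581/19834.
Target odds = 3.
Need 2.2ⁿ ≥ 3 ÷ (581/19834) = 59502/581.
2.2⁵ = 51.53632 falls short of 59502/581 but 2.2⁶ = 1771561/15625 reaches it, so n = 6.

6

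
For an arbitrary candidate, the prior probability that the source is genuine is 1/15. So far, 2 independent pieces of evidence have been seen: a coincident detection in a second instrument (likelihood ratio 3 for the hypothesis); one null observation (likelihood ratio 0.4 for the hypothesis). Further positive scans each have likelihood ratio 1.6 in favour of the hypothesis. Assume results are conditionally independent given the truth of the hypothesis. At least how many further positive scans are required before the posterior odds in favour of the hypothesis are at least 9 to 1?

Prior odds = (1/15)/(14/15) = 1/14.
Combined Bayes factor of the evidence already in hand = 3 × 0.4 = 1.2.
Odds after that evidence = (1/14) × 1.2 = 3/35.
Target odds = 9.
Need 1.6ⁿ ≥ 9 ÷ (3/35) = 105.
1.6⁹ = 134217728/1953125 falls short of 105 but 1.6¹⁰ ≈109.951 reaches it, so n = 10.

10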